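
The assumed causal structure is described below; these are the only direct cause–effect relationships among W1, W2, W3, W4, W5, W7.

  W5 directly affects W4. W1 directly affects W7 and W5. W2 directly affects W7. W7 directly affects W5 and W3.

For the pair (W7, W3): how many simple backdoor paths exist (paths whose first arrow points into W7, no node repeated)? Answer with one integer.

A backdoor path from W7 to W3 is any simple undirected path whose first edge points into W7 (i.e. leaves W7 via a parent).
Parents of W7: {W1, W2}.
No simple path from any parent of W7 reaches W3 without revisiting W7, so there are no backdoor paths.

0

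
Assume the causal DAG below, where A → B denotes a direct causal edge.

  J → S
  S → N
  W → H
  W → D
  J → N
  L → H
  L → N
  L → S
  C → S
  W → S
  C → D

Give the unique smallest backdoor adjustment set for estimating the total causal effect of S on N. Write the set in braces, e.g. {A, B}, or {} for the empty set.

Variables eligible for adjustment (non-descendants of S, excluding S and N): {C, D, H, J, L, W}.
Backdoor paths from S to N:
  P1: S <- L -> N
  P2: S <- W -> H <- L -> N
  P3: S <- C -> D <- W -> H <- L -> N
  P4: S <- J -> N
The empty set is not sufficient: P1 (S <- L -> N) has no collider blocking it and no conditioned non-collider, so it is open.
Try {J, L}:
  P1: blocked at fork node L ∈ conditioning set.
  P2: blocked at collider H (neither it nor any descendant is in the conditioning set).
  P3: blocked at collider D (neither it nor any descendant is in the conditioning set).
  P4: blocked at fork node J ∈ conditioning set.
{J, L} contains no descendant of S and blocks every backdoor path.
Every element of {J, L} is needed (dropping J leaves P4 open; dropping L leaves P1 open), so no proper subset is valid.
Among all size-2 subsets of the eligible variables, only {J, L} blocks every backdoor path, so it is the unique smallest valid adjustment set.

{J, L}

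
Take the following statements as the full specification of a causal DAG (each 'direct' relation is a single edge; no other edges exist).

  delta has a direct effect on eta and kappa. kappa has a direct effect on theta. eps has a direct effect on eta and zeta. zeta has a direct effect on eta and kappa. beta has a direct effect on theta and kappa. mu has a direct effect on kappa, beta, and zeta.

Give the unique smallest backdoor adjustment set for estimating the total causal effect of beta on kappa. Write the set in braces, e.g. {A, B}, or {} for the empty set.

Variables eligible for adjustment (non-descendants of beta, excluding beta and kappa): {delta, eps, eta, mu, zeta}.
Backdoor paths from beta to kappa:
  P1: beta <- mu -> zeta <- eps -> eta <- delta -> kappa
  P2: beta <- mu -> zeta -> eta <- delta -> kappa
  P3: beta <- mu -> zeta -> kappa
  P4: beta <- mu -> kappa
The empty set is not sufficient: P3 (beta <- mu -> zeta -> kappa) has no collider blocking it and no conditioned non-collider, so it is open.
Try {mu}:
  P1: blocked at fork node mu ∈ conditioning set.
  P2: blocked at fork node mu ∈ conditioning set.
  P3: blocked at fork node mu ∈ conditioning set.
  P4: blocked at fork node mu ∈ conditioning set.
{mu} contains no descendant of beta and blocks every backdoor path.
No other singleton works — e.g. {eps} leaves P3 open — so {mu} is the unique smallest valid adjustment set.

{mu}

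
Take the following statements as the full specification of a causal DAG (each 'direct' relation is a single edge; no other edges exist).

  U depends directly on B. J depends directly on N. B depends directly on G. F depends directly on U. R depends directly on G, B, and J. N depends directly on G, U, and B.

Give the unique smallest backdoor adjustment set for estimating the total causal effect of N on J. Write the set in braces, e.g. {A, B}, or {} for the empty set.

Variables eligible for adjustment (non-descendants of N, excluding N and J): {B, F, G, U}.
Backdoor paths from N to J:
  P1: N <- G -> B -> R <- J
  P2: N <- G -> R <- J
  P3: N <- B <- G -> R <- J
  P4: N <- B -> R <- J
  P5: N <- U <- B <- G -> R <- J
  P6: N <- U <- B -> R <- J
Each backdoor path contains an unconditioned collider, so every path is already blocked with the empty conditioning set:
  P1: blocked at collider R (neither it nor any descendant is in the conditioning set).
  P2: blocked at collider R (neither it nor any descendant is in the conditioning set).
  P3: blocked at collider R (neither it nor any descendant is in the conditioning set).
  P4: blocked at collider R (neither it nor any descendant is in the conditioning set).
  P5: blocked at collider R (neither it nor any descendant is in the conditioning set).
  P6: blocked at collider R (neither it nor any descendant is in the conditioning set).
The empty set is therefore the unique smallest valid set.

{}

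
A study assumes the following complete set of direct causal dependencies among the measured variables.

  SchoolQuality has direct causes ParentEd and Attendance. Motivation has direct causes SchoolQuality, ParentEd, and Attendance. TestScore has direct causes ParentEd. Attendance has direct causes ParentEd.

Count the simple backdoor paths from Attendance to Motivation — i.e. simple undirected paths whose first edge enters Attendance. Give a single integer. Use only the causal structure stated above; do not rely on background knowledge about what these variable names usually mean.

A backdoor path from Attendance to Motivation is any simple undirected path whose first edge points into Attendance (i.e. leaves Attendance via a parent).
Parents of Attendance: {ParentEd}.
Enumerating:
  P1: Attendance <- ParentEd -> SchoolQuality -> Motivation
  P2: Attendance <- ParentEd -> Motivation
That exhausts the simple backdoor paths. Count: 2.

2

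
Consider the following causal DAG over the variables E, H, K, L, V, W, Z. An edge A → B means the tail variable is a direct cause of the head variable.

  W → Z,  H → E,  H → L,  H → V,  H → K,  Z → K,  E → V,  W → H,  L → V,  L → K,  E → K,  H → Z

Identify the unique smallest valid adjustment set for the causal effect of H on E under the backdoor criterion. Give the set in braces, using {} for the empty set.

Variables eligible for adjustment (non-descendants of H, excluding H and E): {W}.
Backdoor paths from H to E:
  P1: H <- W -> Z -> K <- E
  P2: H <- W -> Z -> K <- L -> V <- E
Each backdoor path contains an unconditioned collider, so every path is already blocked with the empty conditioning set:
  P1: blocked at collider K (neither it nor any descendant is in the conditioning set).
  P2: blocked at collider K (neither it nor any descendant is in the conditioning set).
The empty set is therefore the unique smallest valid set.

{}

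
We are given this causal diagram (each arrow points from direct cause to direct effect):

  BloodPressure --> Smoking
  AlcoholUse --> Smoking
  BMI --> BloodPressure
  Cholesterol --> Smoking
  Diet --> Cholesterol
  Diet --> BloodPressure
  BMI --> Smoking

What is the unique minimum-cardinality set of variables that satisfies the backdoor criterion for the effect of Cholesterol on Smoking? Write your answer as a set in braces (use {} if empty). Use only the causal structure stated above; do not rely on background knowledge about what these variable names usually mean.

Variables eligible for adjustment (non-descendants of Cholesterol, excluding Cholesterol and Smoking): {AlcoholUse, BMI, BloodPressure, Diet}.
Backdoor paths from Cholesterol to Smoking:
  P1: Cholesterol <- Diet -> BloodPressure <- BMI -> Smoking
  P2: Cholesterol <- Diet -> BloodPressure -> Smoking
The empty set is not sufficient: P2 (Cholesterol <- Diet -> BloodPressure -> Smoking) has no collider blocking it and no conditioned non-collider, so it is open.
Try {Diet}:
  P1: blocked at fork node Diet ∈ conditioning set.
  P2: blocked at fork node Diet ∈ conditioning set.
{Diet} contains no descendant of Cholesterol and blocks every backdoor path.
No other singleton works — e.g. {BMI} leaves P2 open — so {Diet} is the unique smallest valid adjustment set.

{Diet}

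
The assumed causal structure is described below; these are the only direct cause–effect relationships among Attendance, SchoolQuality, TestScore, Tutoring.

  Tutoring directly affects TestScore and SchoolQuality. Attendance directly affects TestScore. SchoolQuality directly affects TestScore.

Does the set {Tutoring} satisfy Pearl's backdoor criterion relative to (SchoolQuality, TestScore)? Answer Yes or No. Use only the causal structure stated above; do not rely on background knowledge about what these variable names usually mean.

Yes

Backdoor paths from SchoolQuality to TestScore (paths whose first edge points into SchoolQuality):
  P1: SchoolQuality <- Tutoring -> TestScore
Condition 1 (no descendant of SchoolQuality in the set): holds — descendants of SchoolQuality are {TestScore}; none are in {Tutoring}.
Condition 2 (every backdoor path blocked by {Tutoring}):
  P1: blocked at fork node Tutoring ∈ conditioning set.
{Tutoring} satisfies the backdoor criterion.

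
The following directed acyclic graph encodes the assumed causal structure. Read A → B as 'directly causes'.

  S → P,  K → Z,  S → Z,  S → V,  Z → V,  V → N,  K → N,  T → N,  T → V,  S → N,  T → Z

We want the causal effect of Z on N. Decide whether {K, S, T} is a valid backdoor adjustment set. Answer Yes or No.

Backdoor paths from Z to N (paths whose first edge points into Z):
  P1: Z <- S -> V <- T -> N
  P2: Z <- S -> V -> N
  P3: Z <- S -> N
  P4: Z <- K -> N
  P5: Z <- T -> V <- S -> N
  P6: Z <- T -> V -> N
  P7: Z <- T -> N
Condition 1 (no descendant of Z in the set): holds — descendants of Z are {N, V}; none are in {K, S, T}.
Condition 2 (every backdoor path blocked by {K, S, T}):
  P1: blocked at fork node S ∈ conditioning set.
  P2: blocked at fork node S ∈ conditioning set.
  P3: blocked at fork node S ∈ conditioning set.
  P4: blocked at fork node K ∈ conditioning set.
  P5: blocked at fork node T ∈ conditioning set.
  P6: blocked at fork node T ∈ conditioning set.
  P7: blocked at fork node T ∈ conditioning set.
{K, S, T} satisfies the backdoor criterion.

Yes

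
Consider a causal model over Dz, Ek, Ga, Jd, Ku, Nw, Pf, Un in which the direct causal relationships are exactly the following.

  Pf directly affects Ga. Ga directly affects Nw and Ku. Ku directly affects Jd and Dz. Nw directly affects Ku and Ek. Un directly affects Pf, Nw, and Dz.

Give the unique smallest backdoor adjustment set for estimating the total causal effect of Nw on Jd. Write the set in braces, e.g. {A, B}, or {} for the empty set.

Variables eligible for adjustment (non-descendants of Nw, excluding Nw and Jd): {Ga, Pf, Un}.
Backdoor paths from Nw to Jd:
  P1: Nw <- Un -> Pf -> Ga -> Ku -> Jd
  P2: Nw <- Un -> Dz <- Ku -> Jd
  P3: Nw <- Ga <- Pf <- Un -> Dz <- Ku -> Jd
  P4: Nw <- Ga -> Ku -> Jd
The empty set is not sufficient: P1 (Nw <- Un -> Pf -> Ga -> Ku -> Jd) has no collider blocking it and no conditioned non-collider, so it is open.
Try {Ga}:
  P1: blocked at chain node Ga ∈ conditioning set.
  P2: blocked at collider Dz (neither it nor any descendant is in the conditioning set).
  P3: blocked at chain node Ga ∈ conditioning set.
  P4: blocked at fork node Ga ∈ conditioning set.
{Ga} contains no descendant of Nw and blocks every backdoor path.
No other singleton works — e.g. {Un} leaves P4 open — so {Ga} is the unique smallest valid adjustment set.

{Ga}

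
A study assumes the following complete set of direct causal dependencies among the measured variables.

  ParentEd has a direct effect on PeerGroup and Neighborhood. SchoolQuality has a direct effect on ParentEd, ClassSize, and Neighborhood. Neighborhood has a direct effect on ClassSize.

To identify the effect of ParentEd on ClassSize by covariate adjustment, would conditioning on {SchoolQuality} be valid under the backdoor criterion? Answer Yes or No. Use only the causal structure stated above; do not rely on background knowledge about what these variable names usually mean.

Backdoor paths from ParentEd to ClassSize (paths whose first edge points into ParentEd):
  P1: ParentEd <- SchoolQuality -> Neighborhood -> ClassSize
  P2: ParentEd <- SchoolQuality -> ClassSize
Condition 1 (no descendant of ParentEd in the set): holds — descendants of ParentEd are {ClassSize, Neighborhood, PeerGroup}; none are in {SchoolQuality}.
Condition 2 (every backdoor path blocked by {SchoolQuality}):
  P1: blocked at fork node SchoolQuality ∈ conditioning set.
  P2: blocked at fork node SchoolQuality ∈ conditioning set.
{SchoolQuality} satisfies the backdoor criterion.

Yes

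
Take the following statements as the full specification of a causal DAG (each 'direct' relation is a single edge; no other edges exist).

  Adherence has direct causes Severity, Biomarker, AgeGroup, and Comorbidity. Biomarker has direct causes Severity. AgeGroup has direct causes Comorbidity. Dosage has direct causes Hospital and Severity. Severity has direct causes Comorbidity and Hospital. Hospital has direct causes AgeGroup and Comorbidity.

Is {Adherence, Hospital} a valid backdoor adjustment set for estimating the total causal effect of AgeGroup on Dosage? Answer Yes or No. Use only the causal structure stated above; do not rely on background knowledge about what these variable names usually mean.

No

Backdoor paths from AgeGroup to Dosage (paths whose first edge points into AgeGroup):
  P1: AgeGroup <- Comorbidity -> Hospital -> Severity -> Dosage
  P2: AgeGroup <- Comorbidity -> Hospital -> Dosage
  P3: AgeGroup <- Comorbidity -> Severity <- Hospital -> Dosage
  P4: AgeGroup <- Comorbidity -> Severity -> Dosage
  P5: AgeGroup <- Comorbidity -> Adherence <- Severity <- Hospital -> Dosage
  P6: AgeGroup <- Comorbidity -> Adherence <- Severity -> Dosage
  P7: AgeGroup <- Comorbidity -> Adherence <- Biomarker <- Severity <- Hospital -> Dosage
  P8: AgeGroup <- Comorbidity -> Adherence <- Biomarker <- Severity -> Dosage
Condition 1 (no descendant of AgeGroup in the set): FAILS — Adherence and Hospital are descendants of AgeGroup.
Condition 2 (every backdoor path blocked by {Adherence, Hospital}):
  P1: blocked at chain node Hospital ∈ conditioning set.
  P2: blocked at chain node Hospital ∈ conditioning set.
  P3: blocked at fork node Hospital ∈ conditioning set.
  P4: open — no interior node is in the conditioning set.
  P5: blocked at fork node Hospital ∈ conditioning set.
  P6: open — collider(s) Adherence are conditioned on (or have a conditioned descendant) and no non-collider on the path is in the set.
  P7: blocked at fork node Hospital ∈ conditioning set.
  P8: open — collider(s) Adherence are conditioned on (or have a conditioned descendant) and no non-collider on the path is in the set.
{Adherence, Hospital} does not satisfy the backdoor criterion.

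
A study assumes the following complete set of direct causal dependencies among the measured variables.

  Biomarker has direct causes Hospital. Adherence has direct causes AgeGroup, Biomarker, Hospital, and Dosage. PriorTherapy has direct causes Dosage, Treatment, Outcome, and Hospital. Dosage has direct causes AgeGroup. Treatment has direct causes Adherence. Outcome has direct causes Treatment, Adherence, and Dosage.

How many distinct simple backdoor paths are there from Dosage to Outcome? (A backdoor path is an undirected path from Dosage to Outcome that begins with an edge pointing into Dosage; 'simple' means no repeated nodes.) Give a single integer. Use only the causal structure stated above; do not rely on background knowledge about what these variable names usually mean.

A backdoor path from Dosage to Outcome is any simple undirected path whose first edge points into Dosage (i.e. leaves Dosage via a parent).
Parents of Dosage: {AgeGroup}.
Enumerating:
  P1: Dosage <- AgeGroup -> Adherence <- Hospital -> PriorTherapy <- Treatment -> Outcome
  P2: Dosage <- AgeGroup -> Adherence <- Hospital -> PriorTherapy <- Outcome
  P3: Dosage <- AgeGroup -> Adherence <- Biomarker <- Hospital -> PriorTherapy <- Treatment -> Outcome
  P4: Dosage <- AgeGroup -> Adherence <- Biomarker <- Hospital -> PriorTherapy <- Outcome
  P5: Dosage <- AgeGroup -> Adherence -> Treatment -> Outcome
  P6: Dosage <- AgeGroup -> Adherence -> Treatment -> PriorTherapy <- Outcome
  P7: Dosage <- AgeGroup -> Adherence -> Outcome
That exhausts the simple backdoor paths. Count: 7.

7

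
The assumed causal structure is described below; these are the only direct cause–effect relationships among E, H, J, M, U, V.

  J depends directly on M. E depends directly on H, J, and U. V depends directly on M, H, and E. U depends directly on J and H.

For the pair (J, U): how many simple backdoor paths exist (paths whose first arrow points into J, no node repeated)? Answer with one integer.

A backdoor path from J to U is any simple undirected path whose first edge points into J (i.e. leaves J via a parent).
Parents of J: {M}.
Enumerating:
  P1: J <- M -> V <- H -> U
  P2: J <- M -> V <- H -> E <- U
  P3: J <- M -> V <- E <- H -> U
  P4: J <- M -> V <- E <- U
That exhausts the simple backdoor paths. Count: 4.

4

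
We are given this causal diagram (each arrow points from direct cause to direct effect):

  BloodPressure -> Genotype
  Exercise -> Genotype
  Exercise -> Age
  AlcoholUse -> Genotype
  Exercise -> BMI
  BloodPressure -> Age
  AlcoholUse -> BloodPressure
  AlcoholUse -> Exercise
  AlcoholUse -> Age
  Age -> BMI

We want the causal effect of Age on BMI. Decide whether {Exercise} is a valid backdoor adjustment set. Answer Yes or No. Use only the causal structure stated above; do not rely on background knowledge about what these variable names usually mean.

Backdoor paths from Age to BMI (paths whose first edge points into Age):
  P1: Age <- AlcoholUse -> Exercise -> BMI
  P2: Age <- AlcoholUse -> BloodPressure -> Genotype <- Exercise -> BMI
  P3: Age <- AlcoholUse -> Genotype <- Exercise -> BMI
  P4: Age <- Exercise -> BMI
  P5: Age <- BloodPressure <- AlcoholUse -> Exercise -> BMI
  P6: Age <- BloodPressure <- AlcoholUse -> Genotype <- Exercise -> BMI
  P7: Age <- BloodPressure -> Genotype <- AlcoholUse -> Exercise -> BMI
  P8: Age <- BloodPressure -> Genotype <- Exercise -> BMI
Condition 1 (no descendant of Age in the set): holds — descendants of Age are {BMI}; none are in {Exercise}.
Condition 2 (every backdoor path blocked by {Exercise}):
  P1: blocked at chain node Exercise ∈ conditioning set.
  P2: blocked at collider Genotype (neither it nor any descendant is in the conditioning set).
  P3: blocked at collider Genotype (neither it nor any descendant is in the conditioning set).
  P4: blocked at fork node Exercise ∈ conditioning set.
  P5: blocked at chain node Exercise ∈ conditioning set.
  P6: blocked at collider Genotype (neither it nor any descendant is in the conditioning set).
  P7: blocked at collider Genotype (neither it nor any descendant is in the conditioning set).
  P8: blocked at collider Genotype (neither it nor any descendant is in the conditioning set).
{Exercise} satisfies the backdoor criterion.

Yes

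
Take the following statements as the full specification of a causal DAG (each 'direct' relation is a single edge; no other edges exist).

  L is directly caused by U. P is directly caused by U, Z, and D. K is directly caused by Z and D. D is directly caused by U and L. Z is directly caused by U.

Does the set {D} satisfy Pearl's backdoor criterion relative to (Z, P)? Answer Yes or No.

No

Backdoor paths from Z to P (paths whose first edge points into Z):
  P1: Z <- U -> L -> D -> P
  P2: Z <- U -> D -> P
  P3: Z <- U -> P
Condition 1 (no descendant of Z in the set): holds — descendants of Z are {K, P}; none are in {D}.
Condition 2 (every backdoor path blocked by {D}):
  P1: blocked at chain node D ∈ conditioning set.
  P2: blocked at chain node D ∈ conditioning set.
  P3: open — no interior node is in the conditioning set.
{D} does not satisfy the backdoor criterion.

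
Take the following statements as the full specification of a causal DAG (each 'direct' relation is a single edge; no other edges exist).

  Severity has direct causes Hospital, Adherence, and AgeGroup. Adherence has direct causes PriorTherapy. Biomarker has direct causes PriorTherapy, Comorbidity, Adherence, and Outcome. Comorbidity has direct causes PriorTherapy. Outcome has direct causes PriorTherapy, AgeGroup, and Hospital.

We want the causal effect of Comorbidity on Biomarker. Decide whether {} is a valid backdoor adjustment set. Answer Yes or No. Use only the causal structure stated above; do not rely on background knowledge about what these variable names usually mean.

Backdoor paths from Comorbidity to Biomarker (paths whose first edge points into Comorbidity):
  P1: Comorbidity <- PriorTherapy -> Adherence -> Severity <- Hospital -> Outcome -> Biomarker
  P2: Comorbidity <- PriorTherapy -> Adherence -> Severity <- AgeGroup -> Outcome -> Biomarker
  P3: Comorbidity <- PriorTherapy -> Adherence -> Biomarker
  P4: Comorbidity <- PriorTherapy -> Outcome <- Hospital -> Severity <- Adherence -> Biomarker
  P5: Comorbidity <- PriorTherapy -> Outcome <- AgeGroup -> Severity <- Adherence -> Biomarker
  P6: Comorbidity <- PriorTherapy -> Outcome -> Biomarker
  P7: Comorbidity <- PriorTherapy -> Biomarker
Condition 1 (no descendant of Comorbidity in the set): holds — descendants of Comorbidity are {Biomarker}; none are in {}.
Condition 2 (every backdoor path blocked by {}):
  P1: blocked at collider Severity (neither it nor any descendant is in the conditioning set).
  P2: blocked at collider Severity (neither it nor any descendant is in the conditioning set).
  P3: open — no interior node is in the conditioning set.
  P4: blocked at collider Outcome (neither it nor any descendant is in the conditioning set).
  P5: blocked at collider Outcome (neither it nor any descendant is in the conditioning set).
  P6: open — no interior node is in the conditioning set.
  P7: open — no interior node is in the conditioning set.
{} does not satisfy the backdoor criterion.

No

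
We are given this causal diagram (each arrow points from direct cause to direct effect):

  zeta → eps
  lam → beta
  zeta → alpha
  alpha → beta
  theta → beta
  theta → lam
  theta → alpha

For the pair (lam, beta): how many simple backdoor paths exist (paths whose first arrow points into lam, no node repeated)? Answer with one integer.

2

A backdoor path from lam to beta is any simple undirected path whose first edge points into lam (i.e. leaves lam via a parent).
Parents of lam: {theta}.
Enumerating:
  P1: lam <- theta -> alpha -> beta
  P2: lam <- theta -> beta
That exhausts the simple backdoor paths. Count: 2.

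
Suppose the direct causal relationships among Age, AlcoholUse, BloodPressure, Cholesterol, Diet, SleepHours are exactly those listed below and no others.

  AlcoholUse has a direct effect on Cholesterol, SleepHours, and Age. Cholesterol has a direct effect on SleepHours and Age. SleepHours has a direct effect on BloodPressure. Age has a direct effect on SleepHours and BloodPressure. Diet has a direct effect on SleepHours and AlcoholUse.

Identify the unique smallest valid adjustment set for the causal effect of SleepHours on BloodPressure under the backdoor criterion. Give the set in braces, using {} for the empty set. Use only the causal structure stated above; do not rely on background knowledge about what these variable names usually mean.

Variables eligible for adjustment (non-descendants of SleepHours, excluding SleepHours and BloodPressure): {Age, AlcoholUse, Cholesterol, Diet}.
Backdoor paths from SleepHours to BloodPressure:
  P1: SleepHours <- Diet -> AlcoholUse -> Cholesterol -> Age -> BloodPressure
  P2: SleepHours <- Diet -> AlcoholUse -> Age -> BloodPressure
  P3: SleepHours <- AlcoholUse -> Cholesterol -> Age -> BloodPressure
  P4: SleepHours <- AlcoholUse -> Age -> BloodPressure
  P5: SleepHours <- Cholesterol <- AlcoholUse -> Age -> BloodPressure
  P6: SleepHours <- Cholesterol -> Age -> BloodPressure
  P7: SleepHours <- Age -> BloodPressure
The empty set is not sufficient: P1 (SleepHours <- Diet -> AlcoholUse -> Cholesterol -> Age -> BloodPressure) has no collider blocking it and no conditioned non-collider, so it is open.
Try {Age}:
  P1: blocked at chain node Age ∈ conditioning set.
  P2: blocked at chain node Age ∈ conditioning set.
  P3: blocked at chain node Age ∈ conditioning set.
  P4: blocked at chain node Age ∈ conditioning set.
  P5: blocked at chain node Age ∈ conditioning set.
  P6: blocked at chain node Age ∈ conditioning set.
  P7: blocked at fork node Age ∈ conditioning set.
{Age} contains no descendant of SleepHours and blocks every backdoor path.
No other singleton works — e.g. {Diet} leaves P3 open — so {Age} is the unique smallest valid adjustment set.

{Age}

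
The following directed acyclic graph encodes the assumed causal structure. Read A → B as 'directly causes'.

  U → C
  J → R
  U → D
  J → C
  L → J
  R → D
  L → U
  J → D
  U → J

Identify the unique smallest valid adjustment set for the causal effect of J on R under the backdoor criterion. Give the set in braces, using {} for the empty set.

{}

Variables eligible for adjustment (non-descendants of J, excluding J and R): {L, U}.
Backdoor paths from J to R:
  P1: J <- L -> U -> D <- R
  P2: J <- U -> D <- R
Each backdoor path contains an unconditioned collider, so every path is already blocked with the empty conditioning set:
  P1: blocked at collider D (neither it nor any descendant is in the conditioning set).
  P2: blocked at collider D (neither it nor any descendant is in the conditioning set).
The empty set is therefore the unique smallest valid set.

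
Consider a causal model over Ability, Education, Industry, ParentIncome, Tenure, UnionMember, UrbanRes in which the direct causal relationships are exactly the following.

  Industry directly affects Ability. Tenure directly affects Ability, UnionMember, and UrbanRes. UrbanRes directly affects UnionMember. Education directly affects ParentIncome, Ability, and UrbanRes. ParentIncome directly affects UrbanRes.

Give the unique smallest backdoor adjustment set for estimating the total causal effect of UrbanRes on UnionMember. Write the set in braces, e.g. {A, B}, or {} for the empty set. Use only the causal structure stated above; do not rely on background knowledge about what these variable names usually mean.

{Tenure}

Variables eligible for adjustment (non-descendants of UrbanRes, excluding UrbanRes and UnionMember): {Ability, Education, Industry, ParentIncome, Tenure}.
Backdoor paths from UrbanRes to UnionMember:
  P1: UrbanRes <- Education -> Ability <- Tenure -> UnionMember
  P2: UrbanRes <- Tenure -> UnionMember
  P3: UrbanRes <- ParentIncome <- Education -> Ability <- Tenure -> UnionMember
The empty set is not sufficient: P2 (UrbanRes <- Tenure -> UnionMember) has no collider blocking it and no conditioned non-collider, so it is open.
Try {Tenure}:
  P1: blocked at collider Ability (neither it nor any descendant is in the conditioning set).
  P2: blocked at fork node Tenure ∈ conditioning set.
  P3: blocked at collider Ability (neither it nor any descendant is in the conditioning set).
{Tenure} contains no descendant of UrbanRes and blocks every backdoor path.
No other singleton works — e.g. {Education} leaves P2 open — so {Tenure} is the unique smallest valid adjustment set.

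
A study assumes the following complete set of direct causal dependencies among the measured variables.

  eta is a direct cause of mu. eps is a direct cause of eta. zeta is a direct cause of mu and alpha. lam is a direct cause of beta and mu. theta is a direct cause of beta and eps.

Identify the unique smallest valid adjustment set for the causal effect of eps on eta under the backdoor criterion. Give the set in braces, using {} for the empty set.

{}

Variables eligible for adjustment (non-descendants of eps, excluding eps and eta): {alpha, beta, lam, theta, zeta}.
Backdoor paths from eps to eta:
  P1: eps <- theta -> beta <- lam -> mu <- eta
Each backdoor path contains an unconditioned collider, so every path is already blocked with the empty conditioning set:
  P1: blocked at collider beta (neither it nor any descendant is in the conditioning set).
The empty set is therefore the unique smallest valid set.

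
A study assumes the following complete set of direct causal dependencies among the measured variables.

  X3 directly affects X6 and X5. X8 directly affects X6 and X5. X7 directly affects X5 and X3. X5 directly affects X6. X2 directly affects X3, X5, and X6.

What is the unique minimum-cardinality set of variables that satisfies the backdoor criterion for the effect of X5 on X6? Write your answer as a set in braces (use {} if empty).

Variables eligible for adjustment (non-descendants of X5, excluding X5 and X6): {X2, X3, X7, X8}.
Backdoor paths from X5 to X6:
  P1: X5 <- X2 -> X3 -> X6
  P2: X5 <- X2 -> X6
  P3: X5 <- X7 -> X3 <- X2 -> X6
  P4: X5 <- X7 -> X3 -> X6
  P5: X5 <- X3 <- X2 -> X6
  P6: X5 <- X3 -> X6
  P7: X5 <- X8 -> X6
The empty set is not sufficient: P1 (X5 <- X2 -> X3 -> X6) has no collider blocking it and no conditioned non-collider, so it is open.
Try {X2, X3, X8}:
  P1: blocked at fork node X2 ∈ conditioning set.
  P2: blocked at fork node X2 ∈ conditioning set.
  P3: blocked at fork node X2 ∈ conditioning set.
  P4: blocked at chain node X3 ∈ conditioning set.
  P5: blocked at chain node X3 ∈ conditioning set.
  P6: blocked at fork node X3 ∈ conditioning set.
  P7: blocked at fork node X8 ∈ conditioning set.
{X2, X3, X8} contains no descendant of X5 and blocks every backdoor path.
Every element of {X2, X3, X8} is needed (dropping X2 leaves P2 open; dropping X3 leaves P4 open; dropping X8 leaves P7 open), so no proper subset is valid.
Among all size-3 subsets of the eligible variables, only {X2, X3, X8} blocks every backdoor path, so it is the unique smallest valid adjustment set.

{X2, X3, X8}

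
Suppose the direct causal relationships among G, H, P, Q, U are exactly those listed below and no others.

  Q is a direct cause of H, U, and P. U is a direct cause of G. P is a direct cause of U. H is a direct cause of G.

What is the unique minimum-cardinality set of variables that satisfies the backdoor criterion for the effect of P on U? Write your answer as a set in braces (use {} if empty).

{Q}

Variables eligible for adjustment (non-descendants of P, excluding P and U): {H, Q}.
Backdoor paths from P to U:
  P1: P <- Q -> U
  P2: P <- Q -> H -> G <- U
The empty set is not sufficient: P1 (P <- Q -> U) has no collider blocking it and no conditioned non-collider, so it is open.
Try {Q}:
  P1: blocked at fork node Q ∈ conditioning set.
  P2: blocked at fork node Q ∈ conditioning set.
{Q} contains no descendant of P and blocks every backdoor path.
No other singleton works — e.g. {H} leaves P1 open — so {Q} is the unique smallest valid adjustment set.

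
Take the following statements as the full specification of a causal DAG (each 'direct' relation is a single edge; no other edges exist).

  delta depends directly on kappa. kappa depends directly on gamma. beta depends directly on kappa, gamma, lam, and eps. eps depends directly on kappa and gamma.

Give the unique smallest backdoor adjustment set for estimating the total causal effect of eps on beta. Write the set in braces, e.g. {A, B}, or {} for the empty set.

Variables eligible for adjustment (non-descendants of eps, excluding eps and beta): {delta, gamma, kappa, lam}.
Backdoor paths from eps to beta:
  P1: eps <- gamma -> kappa -> beta
  P2: eps <- gamma -> beta
  P3: eps <- kappa <- gamma -> beta
  P4: eps <- kappa -> beta
The empty set is not sufficient: P1 (eps <- gamma -> kappa -> beta) has no collider blocking it and no conditioned non-collider, so it is open.
Try {gamma, kappa}:
  P1: blocked at fork node gamma ∈ conditioning set.
  P2: blocked at fork node gamma ∈ conditioning set.
  P3: blocked at chain node kappa ∈ conditioning set.
  P4: blocked at fork node kappa ∈ conditioning set.
{gamma, kappa} contains no descendant of eps and blocks every backdoor path.
Every element of {gamma, kappa} is needed (dropping gamma leaves P2 open; dropping kappa leaves P4 open), so no proper subset is valid.
Among all size-2 subsets of the eligible variables, only {gamma, kappa} blocks every backdoor path, so it is the unique smallest valid adjustment set.

{gamma, kappa}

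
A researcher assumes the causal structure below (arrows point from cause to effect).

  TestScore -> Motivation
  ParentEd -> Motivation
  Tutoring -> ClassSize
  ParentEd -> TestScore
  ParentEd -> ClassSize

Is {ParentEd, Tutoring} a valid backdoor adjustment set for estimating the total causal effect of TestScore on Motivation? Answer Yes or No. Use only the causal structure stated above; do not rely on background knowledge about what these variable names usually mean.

Backdoor paths from TestScore to Motivation (paths whose first edge points into TestScore):
  P1: TestScore <- ParentEd -> Motivation
Condition 1 (no descendant of TestScore in the set): holds — descendants of TestScore are {Motivation}; none are in {ParentEd, Tutoring}.
Condition 2 (every backdoor path blocked by {ParentEd, Tutoring}):
  P1: blocked at fork node ParentEd ∈ conditioning set.
{ParentEd, Tutoring} satisfies the backdoor criterion.

Yes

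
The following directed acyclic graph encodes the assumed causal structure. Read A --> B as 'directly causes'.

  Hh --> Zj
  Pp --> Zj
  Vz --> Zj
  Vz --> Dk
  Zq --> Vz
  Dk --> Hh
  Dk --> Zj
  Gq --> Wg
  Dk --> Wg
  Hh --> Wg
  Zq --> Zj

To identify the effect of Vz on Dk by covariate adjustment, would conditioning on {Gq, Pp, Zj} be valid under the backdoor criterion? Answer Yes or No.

Backdoor paths from Vz to Dk (paths whose first edge points into Vz):
  P1: Vz <- Zq -> Zj <- Dk
  P2: Vz <- Zq -> Zj <- Hh <- Dk
  P3: Vz <- Zq -> Zj <- Hh -> Wg <- Dk
Condition 1 (no descendant of Vz in the set): FAILS — Zj is a descendant of Vz.
Condition 2 (every backdoor path blocked by {Gq, Pp, Zj}):
  P1: open — collider(s) Zj are conditioned on (or have a conditioned descendant) and no non-collider on the path is in the set.
  P2: open — collider(s) Zj are conditioned on (or have a conditioned descendant) and no non-collider on the path is in the set.
  P3: blocked at collider Wg (neither it nor any descendant is in the conditioning set).
{Gq, Pp, Zj} does not satisfy the backdoor criterion.

No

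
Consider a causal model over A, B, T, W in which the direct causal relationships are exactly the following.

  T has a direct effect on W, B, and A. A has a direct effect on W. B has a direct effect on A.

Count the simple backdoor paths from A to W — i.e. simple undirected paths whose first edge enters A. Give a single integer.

A backdoor path from A to W is any simple undirected path whose first edge points into A (i.e. leaves A via a parent).
Parents of A: {B, T}.
Enumerating:
  P1: A <- T -> W
  P2: A <- B <- T -> W
That exhausts the simple backdoor paths. Count: 2.

2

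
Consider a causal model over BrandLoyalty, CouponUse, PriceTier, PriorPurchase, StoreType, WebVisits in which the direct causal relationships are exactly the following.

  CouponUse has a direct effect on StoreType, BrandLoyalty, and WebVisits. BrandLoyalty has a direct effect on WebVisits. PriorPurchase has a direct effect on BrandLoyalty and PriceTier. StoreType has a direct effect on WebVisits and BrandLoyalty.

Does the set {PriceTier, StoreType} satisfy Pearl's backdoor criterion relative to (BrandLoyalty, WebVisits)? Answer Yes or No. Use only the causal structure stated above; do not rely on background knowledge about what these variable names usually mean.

No

Backdoor paths from BrandLoyalty to WebVisits (paths whose first edge points into BrandLoyalty):
  P1: BrandLoyalty <- CouponUse -> StoreType -> WebVisits
  P2: BrandLoyalty <- CouponUse -> WebVisits
  P3: BrandLoyalty <- StoreType <- CouponUse -> WebVisits
  P4: BrandLoyalty <- StoreType -> WebVisits
Condition 1 (no descendant of BrandLoyalty in the set): holds — descendants of BrandLoyalty are {WebVisits}; none are in {PriceTier, StoreType}.
Condition 2 (every backdoor path blocked by {PriceTier, StoreType}):
  P1: blocked at chain node StoreType ∈ conditioning set.
  P2: open — no interior node is in the conditioning set.
  P3: blocked at chain node StoreType ∈ conditioning set.
  P4: blocked at fork node StoreType ∈ conditioning set.
{PriceTier, StoreType} does not satisfy the backdoor criterion.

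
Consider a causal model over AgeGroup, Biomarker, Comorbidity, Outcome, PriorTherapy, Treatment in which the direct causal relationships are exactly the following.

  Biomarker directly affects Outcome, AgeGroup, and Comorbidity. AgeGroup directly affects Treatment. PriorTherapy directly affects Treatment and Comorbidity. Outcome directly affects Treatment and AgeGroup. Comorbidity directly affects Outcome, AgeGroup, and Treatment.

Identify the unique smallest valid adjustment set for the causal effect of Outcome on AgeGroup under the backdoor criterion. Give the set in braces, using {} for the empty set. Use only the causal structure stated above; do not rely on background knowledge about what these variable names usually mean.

{Biomarker, Comorbidity}

Variables eligible for adjustment (non-descendants of Outcome, excluding Outcome and AgeGroup): {Biomarker, Comorbidity, PriorTherapy}.
Backdoor paths from Outcome to AgeGroup:
  P1: Outcome <- Biomarker -> Comorbidity <- PriorTherapy -> Treatment <- AgeGroup
  P2: Outcome <- Biomarker -> Comorbidity -> AgeGroup
  P3: Outcome <- Biomarker -> Comorbidity -> Treatment <- AgeGroup
  P4: Outcome <- Biomarker -> AgeGroup
  P5: Outcome <- Comorbidity <- Biomarker -> AgeGroup
  P6: Outcome <- Comorbidity <- PriorTherapy -> Treatment <- AgeGroup
  P7: Outcome <- Comorbidity -> AgeGroup
  P8: Outcome <- Comorbidity -> Treatment <- AgeGroup
The empty set is not sufficient: P2 (Outcome <- Biomarker -> Comorbidity -> AgeGroup) has no collider blocking it and no conditioned non-collider, so it is open.
Try {Biomarker, Comorbidity}:
  P1: blocked at fork node Biomarker ∈ conditioning set.
  P2: blocked at fork node Biomarker ∈ conditioning set.
  P3: blocked at fork node Biomarker ∈ conditioning set.
  P4: blocked at fork node Biomarker ∈ conditioning set.
  P5: blocked at chain node Comorbidity ∈ conditioning set.
  P6: blocked at chain node Comorbidity ∈ conditioning set.
  P7: blocked at fork node Comorbidity ∈ conditioning set.
  P8: blocked at fork node Comorbidity ∈ conditioning set.
{Biomarker, Comorbidity} contains no descendant of Outcome and blocks every backdoor path.
Every element of {Biomarker, Comorbidity} is needed (dropping Biomarker leaves P4 open; dropping Comorbidity leaves P7 open), so no proper subset is valid.
Among all size-2 subsets of the eligible variables, only {Biomarker, Comorbidity} blocks every backdoor path, so it is the unique smallest valid adjustment set.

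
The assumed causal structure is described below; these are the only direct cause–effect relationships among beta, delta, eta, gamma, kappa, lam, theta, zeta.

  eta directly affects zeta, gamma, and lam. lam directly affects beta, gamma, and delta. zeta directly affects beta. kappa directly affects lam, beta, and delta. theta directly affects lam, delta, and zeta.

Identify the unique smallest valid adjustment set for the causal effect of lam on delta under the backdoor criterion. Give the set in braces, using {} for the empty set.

Variables eligible for adjustment (non-descendants of lam, excluding lam and delta): {eta, kappa, theta, zeta}.
Backdoor paths from lam to delta:
  P1: lam <- eta -> zeta <- theta -> delta
  P2: lam <- eta -> zeta -> beta <- kappa -> delta
  P3: lam <- theta -> zeta -> beta <- kappa -> delta
  P4: lam <- theta -> delta
  P5: lam <- kappa -> delta
  P6: lam <- kappa -> beta <- zeta <- theta -> delta
The empty set is not sufficient: P4 (lam <- theta -> delta) has no collider blocking it and no conditioned non-collider, so it is open.
Try {kappa, theta}:
  P1: blocked at collider zeta (neither it nor any descendant is in the conditioning set).
  P2: blocked at collider beta (neither it nor any descendant is in the conditioning set).
  P3: blocked at fork node theta ∈ conditioning set.
  P4: blocked at fork node theta ∈ conditioning set.
  P5: blocked at fork node kappa ∈ conditioning set.
  P6: blocked at fork node kappa ∈ conditioning set.
{kappa, theta} contains no descendant of lam and blocks every backdoor path.
Every element of {kappa, theta} is needed (dropping kappa leaves P5 open; dropping theta leaves P4 open), so no proper subset is valid.
Among all size-2 subsets of the eligible variables, only {kappa, theta} blocks every backdoor path, so it is the unique smallest valid adjustment set.

{kappa, theta}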